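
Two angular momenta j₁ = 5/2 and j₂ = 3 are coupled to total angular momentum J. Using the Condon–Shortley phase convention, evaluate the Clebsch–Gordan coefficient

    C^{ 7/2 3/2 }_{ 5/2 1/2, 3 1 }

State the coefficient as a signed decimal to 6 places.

j₁+j₂−J=2  J+j₁−j₂=3  J−j₁+j₂=4  j₁+j₂+J+1=10
(j₁±m₁, j₂±m₂, J±M) = (3,2,4,2,5,2)
P² = 3072/35
sum k=0..2:
  [0] +1/96 = 1/96
  [1] −1/12 = -1/12
  [2] +1/48 = 1/48
S = -5/96
C² = P²·S² = 5/21 ; C = -0.487950

-0.487950  (= −√(5/21))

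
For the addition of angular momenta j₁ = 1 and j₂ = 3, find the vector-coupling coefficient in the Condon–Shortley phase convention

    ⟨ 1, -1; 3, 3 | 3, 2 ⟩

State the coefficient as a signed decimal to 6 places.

triangle: 1!*1!*5!/8! = 120/40320
(j±m)!: 0!*2!*6!*0!*5!*1! = 172800
prefactor² = (2J+1)*Δ*N² = 3600
  k=1: −1/(1!*0!*1!*5!*0!*0!) = -1/120
Σ = -1/120  ⇒  CG² = 3600*(-1/120)² = 1/4
CG = −√(1/4) = -0.500000

-0.500000  (= −√(1/4))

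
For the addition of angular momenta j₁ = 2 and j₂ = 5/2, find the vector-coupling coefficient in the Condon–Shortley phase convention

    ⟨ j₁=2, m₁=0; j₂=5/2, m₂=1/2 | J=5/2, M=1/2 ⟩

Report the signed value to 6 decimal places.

-0.478091

√[6·2!2!3!/8! · 2!2!3!2!3!2!] = √(72/35)
  +(−1)^0/∏(0,2,2,3,0,0)! = 1/24  (running 1/24)
  +(−1)^1/∏(1,1,1,2,1,1)! = -1/2  (running -11/24)
  +(−1)^2/∏(2,0,0,1,2,2)! = 1/8  (running -1/3)
⟨..|..⟩ = √(72/35)·(-1/3) = -0.478091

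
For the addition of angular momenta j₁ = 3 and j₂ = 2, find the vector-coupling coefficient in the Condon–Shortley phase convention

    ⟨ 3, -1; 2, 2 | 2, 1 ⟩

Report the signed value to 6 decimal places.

−√(3/14) ≈ -0.462910

triangle: 3!×3!×1!/8! = 36/40320
(j±m)!: 2!×4!×4!×0!×3!×1! = 6912
prefactor² = (2J+1)×Δ×N² = 216/7
  k=3: −1/(3!×0!×1!×1!×2!×0!) = -1/12
Σ = -1/12  ⇒  CG² = 216/7×(-1/12)² = 3/14
CG = −√(3/14) = -0.462910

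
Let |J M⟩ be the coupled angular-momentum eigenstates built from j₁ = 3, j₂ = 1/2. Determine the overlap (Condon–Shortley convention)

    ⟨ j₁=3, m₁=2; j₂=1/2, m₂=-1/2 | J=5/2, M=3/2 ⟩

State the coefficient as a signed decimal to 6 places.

+√(5/7) = +0.845154

√[6·1!5!0!/7! · 5!1!0!1!4!1!] = √(2880/7)
  +(−1)^0/∏(0,1,1,0,4,0)! = 1/24  (running 1/24)
⟨..|..⟩ = √(2880/7)·(1/24) = +0.845154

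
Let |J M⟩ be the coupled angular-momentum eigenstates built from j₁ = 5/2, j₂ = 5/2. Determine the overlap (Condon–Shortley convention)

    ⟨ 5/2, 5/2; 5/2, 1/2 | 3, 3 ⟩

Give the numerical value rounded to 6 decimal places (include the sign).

+0.527046

√[7·2!3!3!/9! · 5!0!3!2!6!0!] = √(1440)
  +(−1)^0/∏(0,2,0,3,3,0)! = 1/72  (running 1/72)
⟨..|..⟩ = √(1440)·(1/72) = +0.527046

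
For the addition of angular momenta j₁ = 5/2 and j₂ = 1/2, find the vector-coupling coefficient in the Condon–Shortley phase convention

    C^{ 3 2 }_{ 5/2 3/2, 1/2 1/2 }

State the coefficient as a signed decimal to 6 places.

j₁+j₂−J=0  J+j₁−j₂=5  J−j₁+j₂=1  j₁+j₂+J+1=7
(j₁±m₁, j₂±m₂, J±M) = (4,1,1,0,5,1)
P² = 480
sum k=0..0:
  [0] +1/24 = 1/24
S = 1/24
C² = P²·S² = 5/6 ; C = +0.912871

+0.912871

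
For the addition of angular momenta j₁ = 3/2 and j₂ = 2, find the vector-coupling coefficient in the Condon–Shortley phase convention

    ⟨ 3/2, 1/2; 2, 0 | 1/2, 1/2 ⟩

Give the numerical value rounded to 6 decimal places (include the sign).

triangle: 3!*0!*1!/5! = 6/120
(j±m)!: 2!*1!*2!*2!*1!*0! = 8
prefactor² = (2J+1)*Δ*N² = 4/5
  k=1: −1/(1!*2!*0!*1!*0!*0!) = -1/2
Σ = -1/2  ⇒  CG² = 4/5*(-1/2)² = 1/5
CG = −√(1/5) = -0.447214

−√(1/5) ≈ -0.447214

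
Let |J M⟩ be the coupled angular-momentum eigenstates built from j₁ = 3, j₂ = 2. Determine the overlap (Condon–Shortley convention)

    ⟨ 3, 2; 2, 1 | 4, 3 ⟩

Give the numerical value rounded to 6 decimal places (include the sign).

j₁+j₂−J=1  J+j₁−j₂=5  J−j₁+j₂=3  j₁+j₂+J+1=10
(j₁±m₁, j₂±m₂, J±M) = (5,1,3,1,7,1)
P² = 6480
sum k=0..1:
  [0] +1/144 = 1/144
  [1] −1/240 = -1/240
S = 1/360
C² = P²·S² = 1/20 ; C = +0.223607

+0.223607  (= +√(1/20))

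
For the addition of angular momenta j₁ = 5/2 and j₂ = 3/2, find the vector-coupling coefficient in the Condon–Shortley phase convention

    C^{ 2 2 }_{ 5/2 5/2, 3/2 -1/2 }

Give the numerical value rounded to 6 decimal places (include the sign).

triangle: 2!·3!·1!/7! = 12/5040
(j±m)!: 5!·0!·1!·2!·4!·0! = 5760
prefactor² = (2J+1)·Δ·N² = 480/7
  k=0: +1/(0!·2!·0!·1!·3!·0!) = 1/12
Σ = 1/12  ⇒  CG² = 480/7·1/12² = 10/21
CG = +√(10/21) = +0.690066

+0.690066  (= +√(10/21))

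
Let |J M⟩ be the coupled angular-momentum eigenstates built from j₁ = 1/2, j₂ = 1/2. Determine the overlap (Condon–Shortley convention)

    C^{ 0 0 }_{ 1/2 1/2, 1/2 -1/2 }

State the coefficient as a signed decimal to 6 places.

+√(1/2) = +0.707107

j₁+j₂−J=1  J+j₁−j₂=0  J−j₁+j₂=0  j₁+j₂+J+1=2
(j₁±m₁, j₂±m₂, J±M) = (1,0,0,1,0,0)
P² = 1/2
sum k=0..0:
  [0] +1/1 = 1
S = 1
C² = P²·S² = 1/2 ; C = +0.707107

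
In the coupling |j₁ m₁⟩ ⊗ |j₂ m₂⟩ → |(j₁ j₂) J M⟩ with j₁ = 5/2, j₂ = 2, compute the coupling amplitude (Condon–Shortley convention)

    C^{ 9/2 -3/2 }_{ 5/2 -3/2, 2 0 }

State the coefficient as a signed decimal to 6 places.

triangle: 0!·5!·4!/10! = 2880/3628800
(j±m)!: 1!·4!·2!·2!·3!·6! = 414720
prefactor² = (2J+1)·Δ·N² = 23040/7
  k=0: +1/(0!·0!·4!·2!·1!·2!) = 1/96
Σ = 1/96  ⇒  CG² = 23040/7·1/96² = 5/14
CG = +√(5/14) = +0.597614

+√(5/14) = +0.597614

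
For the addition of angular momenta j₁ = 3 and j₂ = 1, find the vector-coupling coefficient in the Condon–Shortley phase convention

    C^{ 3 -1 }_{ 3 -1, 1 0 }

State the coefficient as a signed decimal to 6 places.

-0.288675  (= −√(1/12))

j₁+j₂−J=1  J+j₁−j₂=5  J−j₁+j₂=1  j₁+j₂+J+1=8
(j₁±m₁, j₂±m₂, J±M) = (2,4,1,1,2,4)
P² = 48
sum k=0..1:
  [0] +1/24 = 1/24
  [1] −1/12 = -1/12
S = -1/24
C² = P²·S² = 1/12 ; C = -0.288675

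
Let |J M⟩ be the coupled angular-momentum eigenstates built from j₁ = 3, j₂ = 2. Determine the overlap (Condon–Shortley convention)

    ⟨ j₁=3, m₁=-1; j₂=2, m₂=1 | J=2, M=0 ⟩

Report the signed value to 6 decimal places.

triangle: 3!×3!×1!/8! = 36/40320
(j±m)!: 2!×4!×3!×1!×2!×2! = 1152
prefactor² = (2J+1)×Δ×N² = 36/7
  k=2: +1/(2!×1!×2!×1!×1!×0!) = 1/4
  k=3: −1/(3!×0!×1!×0!×2!×1!) = -1/12
Σ = 1/6  ⇒  CG² = 36/7×1/6² = 1/7
CG = +√(1/7) = +0.377964

+√(1/7) ≈ +0.377964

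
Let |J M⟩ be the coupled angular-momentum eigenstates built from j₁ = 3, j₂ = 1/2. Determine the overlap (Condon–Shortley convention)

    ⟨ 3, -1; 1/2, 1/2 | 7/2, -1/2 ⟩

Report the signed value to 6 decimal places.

+0.654654  (= +√(3/7))

triangle: 0!*6!*1!/8! = 720/40320
(j±m)!: 2!*4!*1!*0!*3!*4! = 6912
prefactor² = (2J+1)*Δ*N² = 6912/7
  k=0: +1/(0!*0!*4!*1!*2!*0!) = 1/48
Σ = 1/48  ⇒  CG² = 6912/7*1/48² = 3/7
CG = +√(3/7) = +0.654654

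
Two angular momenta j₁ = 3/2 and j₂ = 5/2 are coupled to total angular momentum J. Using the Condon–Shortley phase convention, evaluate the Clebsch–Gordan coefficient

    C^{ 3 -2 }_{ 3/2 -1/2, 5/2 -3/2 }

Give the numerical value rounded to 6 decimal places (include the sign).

+0.288675

√[7·1!2!4!/8! · 1!2!1!4!1!5!] = √(48)
  +(−1)^0/∏(0,1,2,1,0,3)! = 1/12  (running 1/12)
  +(−1)^1/∏(1,0,1,0,1,4)! = -1/24  (running 1/24)
⟨..|..⟩ = √(48)·(1/24) = +0.288675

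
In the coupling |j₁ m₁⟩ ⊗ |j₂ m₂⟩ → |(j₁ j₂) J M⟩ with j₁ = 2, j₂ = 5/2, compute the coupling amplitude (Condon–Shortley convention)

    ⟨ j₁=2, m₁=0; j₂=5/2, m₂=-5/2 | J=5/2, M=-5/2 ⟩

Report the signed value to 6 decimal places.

√[6·2!2!3!/8! · 2!2!0!5!0!5!] = √(1440/7)
  +(−1)^0/∏(0,2,2,0,0,3)! = 1/24  (running 1/24)
⟨..|..⟩ = √(1440/7)·(1/24) = +0.597614

+0.597614  (= +√(5/14))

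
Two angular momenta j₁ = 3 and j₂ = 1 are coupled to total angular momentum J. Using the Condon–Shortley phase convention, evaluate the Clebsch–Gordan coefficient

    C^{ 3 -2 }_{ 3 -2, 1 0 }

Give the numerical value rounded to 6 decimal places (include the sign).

−√(1/3) = -0.577350

j₁+j₂−J=1  J+j₁−j₂=5  J−j₁+j₂=1  j₁+j₂+J+1=8
(j₁±m₁, j₂±m₂, J±M) = (1,5,1,1,1,5)
P² = 300
sum k=0..1:
  [0] +1/120 = 1/120
  [1] −1/24 = -1/24
S = -1/30
C² = P²·S² = 1/3 ; C = -0.577350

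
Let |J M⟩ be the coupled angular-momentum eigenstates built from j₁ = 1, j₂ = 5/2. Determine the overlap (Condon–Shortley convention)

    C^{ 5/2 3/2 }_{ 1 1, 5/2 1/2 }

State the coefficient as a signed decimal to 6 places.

triangle: 1!×1!×4!/7! = 24/5040
(j±m)!: 2!×0!×3!×2!×4!×1! = 576
prefactor² = (2J+1)×Δ×N² = 576/35
  k=0: +1/(0!×1!×0!×3!×1!×1!) = 1/6
Σ = 1/6  ⇒  CG² = 576/35×1/6² = 16/35
CG = +√(16/35) = +0.676123

+0.676123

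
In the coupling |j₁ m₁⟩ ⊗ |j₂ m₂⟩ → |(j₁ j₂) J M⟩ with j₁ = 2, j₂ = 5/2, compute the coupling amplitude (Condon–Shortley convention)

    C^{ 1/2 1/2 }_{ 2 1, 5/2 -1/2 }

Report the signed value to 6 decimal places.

−√(2/15) = -0.365148

j₁+j₂−J=4  J+j₁−j₂=0  J−j₁+j₂=1  j₁+j₂+J+1=6
(j₁±m₁, j₂±m₂, J±M) = (3,1,2,3,1,0)
P² = 24/5
sum k=1..1:
  [1] −1/6 = -1/6
S = -1/6
C² = P²·S² = 2/15 ; C = -0.365148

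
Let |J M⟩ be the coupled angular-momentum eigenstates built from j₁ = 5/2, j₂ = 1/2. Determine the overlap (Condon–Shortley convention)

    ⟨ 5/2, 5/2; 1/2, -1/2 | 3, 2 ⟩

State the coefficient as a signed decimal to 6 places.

√[7·0!5!1!/7! · 5!0!0!1!5!1!] = √(2400)
  +(−1)^0/∏(0,0,0,0,5,1)! = 1/120  (running 1/120)
⟨..|..⟩ = √(2400)·(1/120) = +0.408248

+√(1/6) = +0.408248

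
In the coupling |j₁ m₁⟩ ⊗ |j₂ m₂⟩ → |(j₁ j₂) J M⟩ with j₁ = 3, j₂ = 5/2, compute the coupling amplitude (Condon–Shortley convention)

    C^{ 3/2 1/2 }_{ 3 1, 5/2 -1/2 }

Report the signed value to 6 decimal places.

j₁+j₂−J=4  J+j₁−j₂=2  J−j₁+j₂=1  j₁+j₂+J+1=8
(j₁±m₁, j₂±m₂, J±M) = (4,2,2,3,2,1)
P² = 192/35
sum k=1..2:
  [1] −1/6 = -1/6
  [2] +1/8 = 1/8
S = -1/24
C² = P²·S² = 1/105 ; C = -0.097590

-0.097590  (= −√(1/105))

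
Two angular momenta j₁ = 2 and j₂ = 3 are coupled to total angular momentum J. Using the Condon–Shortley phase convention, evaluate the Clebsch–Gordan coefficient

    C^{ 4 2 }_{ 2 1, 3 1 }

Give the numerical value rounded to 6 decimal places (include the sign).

+0.188982  (= +√(1/28))

triangle: 1!*3!*5!/10! = 720/3628800
(j±m)!: 3!*1!*4!*2!*6!*2! = 414720
prefactor² = (2J+1)*Δ*N² = 5184/7
  k=0: +1/(0!*1!*1!*4!*2!*1!) = 1/48
  k=1: −1/(1!*0!*0!*3!*3!*2!) = -1/72
Σ = 1/144  ⇒  CG² = 5184/7*1/144² = 1/28
CG = +√(1/28) = +0.188982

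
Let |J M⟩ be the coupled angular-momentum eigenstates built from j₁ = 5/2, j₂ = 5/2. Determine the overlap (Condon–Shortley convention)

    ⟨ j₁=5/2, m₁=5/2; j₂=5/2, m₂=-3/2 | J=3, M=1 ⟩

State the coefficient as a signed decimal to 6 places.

√[7·2!3!3!/9! · 5!0!1!4!4!2!] = √(192)
  +(−1)^0/∏(0,2,0,1,3,2)! = 1/24  (running 1/24)
⟨..|..⟩ = √(192)·(1/24) = +0.577350

+√(1/3) = +0.577350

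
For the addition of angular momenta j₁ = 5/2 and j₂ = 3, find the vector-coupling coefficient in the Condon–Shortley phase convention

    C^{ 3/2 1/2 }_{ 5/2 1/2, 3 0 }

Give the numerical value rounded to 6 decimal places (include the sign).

+√(4/35) ≈ +0.338062

triangle: 4!×1!×2!/8! = 48/40320
(j±m)!: 3!×2!×3!×3!×2!×1! = 864
prefactor² = (2J+1)×Δ×N² = 144/35
  k=1: −1/(1!×3!×1!×2!×0!×0!) = -1/12
  k=2: +1/(2!×2!×0!×1!×1!×1!) = 1/4
Σ = 1/6  ⇒  CG² = 144/35×1/6² = 4/35
CG = +√(4/35) = +0.338062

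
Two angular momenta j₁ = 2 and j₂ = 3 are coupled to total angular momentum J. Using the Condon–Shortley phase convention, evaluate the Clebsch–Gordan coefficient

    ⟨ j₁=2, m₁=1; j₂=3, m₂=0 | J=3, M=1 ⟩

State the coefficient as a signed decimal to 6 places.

√[7·2!2!4!/9! · 3!1!3!3!4!2!] = √(96/5)
  +(−1)^0/∏(0,2,1,3,1,1)! = 1/12  (running 1/12)
  +(−1)^1/∏(1,1,0,2,2,2)! = -1/8  (running -1/24)
⟨..|..⟩ = √(96/5)·(-1/24) = -0.182574

-0.182574  (= −√(1/30))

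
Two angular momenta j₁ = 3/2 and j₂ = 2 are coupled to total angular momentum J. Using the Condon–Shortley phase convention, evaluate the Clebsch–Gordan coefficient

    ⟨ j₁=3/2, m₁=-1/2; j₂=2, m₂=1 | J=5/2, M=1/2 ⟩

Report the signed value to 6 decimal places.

√[6·1!2!3!/7! · 1!2!3!1!3!2!] = √(72/35)
  +(−1)^0/∏(0,1,2,3,0,0)! = 1/12  (running 1/12)
  +(−1)^1/∏(1,0,1,2,1,1)! = -1/2  (running -5/12)
⟨..|..⟩ = √(72/35)·(-5/12) = -0.597614

−√(5/14) = -0.597614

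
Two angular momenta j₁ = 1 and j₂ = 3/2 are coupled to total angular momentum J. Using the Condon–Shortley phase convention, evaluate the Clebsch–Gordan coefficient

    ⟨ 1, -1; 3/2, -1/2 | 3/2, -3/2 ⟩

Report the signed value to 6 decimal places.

√[4·1!1!2!/5! · 0!2!1!2!0!3!] = √(8/5)
  +(−1)^1/∏(1,0,1,0,0,2)! = -1/2  (running -1/2)
⟨..|..⟩ = √(8/5)·(-1/2) = -0.632456

−√(2/5) ≈ -0.632456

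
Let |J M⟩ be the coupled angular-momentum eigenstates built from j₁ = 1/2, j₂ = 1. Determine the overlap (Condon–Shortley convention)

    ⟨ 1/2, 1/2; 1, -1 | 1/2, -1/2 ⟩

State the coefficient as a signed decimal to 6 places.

+√(2/3) = +0.816497

j₁+j₂−J=1  J+j₁−j₂=0  J−j₁+j₂=1  j₁+j₂+J+1=3
(j₁±m₁, j₂±m₂, J±M) = (1,0,0,2,0,1)
P² = 2/3
sum k=0..0:
  [0] +1/1 = 1
S = 1
C² = P²·S² = 2/3 ; C = +0.816497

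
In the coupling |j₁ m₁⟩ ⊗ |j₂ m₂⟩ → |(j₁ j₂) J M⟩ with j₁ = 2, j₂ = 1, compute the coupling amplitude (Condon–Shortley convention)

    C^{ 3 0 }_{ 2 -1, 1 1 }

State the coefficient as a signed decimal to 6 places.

+0.447214

j₁+j₂−J=0  J+j₁−j₂=4  J−j₁+j₂=2  j₁+j₂+J+1=7
(j₁±m₁, j₂±m₂, J±M) = (1,3,2,0,3,3)
P² = 144/5
sum k=0..0:
  [0] +1/12 = 1/12
S = 1/12
C² = P²·S² = 1/5 ; C = +0.447214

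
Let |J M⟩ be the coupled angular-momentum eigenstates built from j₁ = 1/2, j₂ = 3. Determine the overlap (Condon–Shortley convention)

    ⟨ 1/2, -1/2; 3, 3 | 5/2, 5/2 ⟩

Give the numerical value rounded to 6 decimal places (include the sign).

√[6·1!0!5!/7! · 0!1!6!0!5!0!] = √(86400/7)
  +(−1)^1/∏(1,0,0,5,0,0)! = -1/120  (running -1/120)
⟨..|..⟩ = √(86400/7)·(-1/120) = -0.925820

-0.925820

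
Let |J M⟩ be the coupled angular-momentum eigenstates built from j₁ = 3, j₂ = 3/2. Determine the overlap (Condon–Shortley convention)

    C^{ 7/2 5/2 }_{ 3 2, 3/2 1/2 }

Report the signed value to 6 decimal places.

+0.377964  (= +√(1/7))

triangle: 1!×5!×2!/9! = 240/362880
(j±m)!: 5!×1!×2!×1!×6!×1! = 172800
prefactor² = (2J+1)×Δ×N² = 6400/7
  k=0: +1/(0!×1!×1!×2!×4!×0!) = 1/48
  k=1: −1/(1!×0!×0!×1!×5!×1!) = -1/120
Σ = 1/80  ⇒  CG² = 6400/7×1/80² = 1/7
CG = +√(1/7) = +0.377964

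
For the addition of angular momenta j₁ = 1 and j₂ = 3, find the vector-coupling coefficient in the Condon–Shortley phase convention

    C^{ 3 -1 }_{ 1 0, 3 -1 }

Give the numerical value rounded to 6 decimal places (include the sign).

triangle: 1!·1!·5!/8! = 120/40320
(j±m)!: 1!·1!·2!·4!·2!·4! = 2304
prefactor² = (2J+1)·Δ·N² = 48
  k=0: +1/(0!·1!·1!·2!·0!·3!) = 1/12
  k=1: −1/(1!·0!·0!·1!·1!·4!) = -1/24
Σ = 1/24  ⇒  CG² = 48·1/24² = 1/12
CG = +√(1/12) = +0.288675

+0.288675  (= +√(1/12))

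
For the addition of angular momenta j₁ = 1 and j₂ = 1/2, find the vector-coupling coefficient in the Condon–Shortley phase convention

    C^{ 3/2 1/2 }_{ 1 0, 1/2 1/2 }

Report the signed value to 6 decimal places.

+√(2/3) ≈ +0.816497

triangle: 0!·2!·1!/4! = 2/24
(j±m)!: 1!·1!·1!·0!·2!·1! = 2
prefactor² = (2J+1)·Δ·N² = 2/3
  k=0: +1/(0!·0!·1!·1!·1!·0!) = 1
Σ = 1  ⇒  CG² = 2/3·1² = 2/3
CG = +√(2/3) = +0.816497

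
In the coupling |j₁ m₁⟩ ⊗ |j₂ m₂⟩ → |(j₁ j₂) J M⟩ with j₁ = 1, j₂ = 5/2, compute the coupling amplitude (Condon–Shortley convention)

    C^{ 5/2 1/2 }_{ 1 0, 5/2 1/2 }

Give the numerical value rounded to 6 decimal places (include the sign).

-0.169031  (= −√(1/35))

j₁+j₂−J=1  J+j₁−j₂=1  J−j₁+j₂=4  j₁+j₂+J+1=7
(j₁±m₁, j₂±m₂, J±M) = (1,1,3,2,3,2)
P² = 144/35
sum k=0..1:
  [0] +1/6 = 1/6
  [1] −1/4 = -1/4
S = -1/12
C² = P²·S² = 1/35 ; C = -0.169031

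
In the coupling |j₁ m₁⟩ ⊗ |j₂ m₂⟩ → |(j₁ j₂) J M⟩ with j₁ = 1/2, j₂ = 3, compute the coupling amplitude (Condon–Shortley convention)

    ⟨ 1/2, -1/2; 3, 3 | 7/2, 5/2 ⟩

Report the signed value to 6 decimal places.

triangle: 0!·1!·6!/8! = 720/40320
(j±m)!: 0!·1!·6!·0!·6!·1! = 518400
prefactor² = (2J+1)·Δ·N² = 518400/7
  k=0: +1/(0!·0!·1!·6!·0!·0!) = 1/720
Σ = 1/720  ⇒  CG² = 518400/7·1/720² = 1/7
CG = +√(1/7) = +0.377964

+√(1/7) = +0.377964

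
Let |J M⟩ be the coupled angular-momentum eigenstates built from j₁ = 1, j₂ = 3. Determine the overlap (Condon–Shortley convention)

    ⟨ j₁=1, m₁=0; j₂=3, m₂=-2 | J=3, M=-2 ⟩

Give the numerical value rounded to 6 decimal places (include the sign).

√[7·1!1!5!/8! · 1!1!1!5!1!5!] = √(300)
  +(−1)^0/∏(0,1,1,1,0,4)! = 1/24  (running 1/24)
  +(−1)^1/∏(1,0,0,0,1,5)! = -1/120  (running 1/30)
⟨..|..⟩ = √(300)·(1/30) = +0.577350

+0.577350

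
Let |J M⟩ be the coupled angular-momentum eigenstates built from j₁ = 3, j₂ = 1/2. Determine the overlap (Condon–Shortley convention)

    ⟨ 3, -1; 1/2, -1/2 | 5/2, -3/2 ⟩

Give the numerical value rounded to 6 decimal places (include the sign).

√[6·1!5!0!/7! · 2!4!0!1!1!4!] = √(1152/7)
  +(−1)^0/∏(0,1,4,0,1,0)! = 1/24  (running 1/24)
⟨..|..⟩ = √(1152/7)·(1/24) = +0.534522

+0.534522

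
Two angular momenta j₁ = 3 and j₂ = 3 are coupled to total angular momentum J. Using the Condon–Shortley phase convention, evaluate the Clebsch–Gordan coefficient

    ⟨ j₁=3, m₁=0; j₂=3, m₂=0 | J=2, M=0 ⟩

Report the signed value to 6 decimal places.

√[5·4!2!2!/9! · 3!3!3!3!2!2!] = √(48/7)
  +(−1)^1/∏(1,3,2,2,0,0)! = -1/24  (running -1/24)
  +(−1)^2/∏(2,2,1,1,1,1)! = 1/4  (running 5/24)
  +(−1)^3/∏(3,1,0,0,2,2)! = -1/24  (running 1/6)
⟨..|..⟩ = √(48/7)·(1/6) = +0.436436

+√(4/21) = +0.436436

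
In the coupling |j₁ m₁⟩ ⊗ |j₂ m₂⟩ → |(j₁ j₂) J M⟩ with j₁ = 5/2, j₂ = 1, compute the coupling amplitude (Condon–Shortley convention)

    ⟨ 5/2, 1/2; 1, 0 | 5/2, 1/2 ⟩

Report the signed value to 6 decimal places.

√[6·1!4!1!/7! · 3!2!1!1!3!2!] = √(144/35)
  +(−1)^0/∏(0,1,2,1,2,0)! = 1/4  (running 1/4)
  +(−1)^1/∏(1,0,1,0,3,1)! = -1/6  (running 1/12)
⟨..|..⟩ = √(144/35)·(1/12) = +0.169031

+√(1/35) = +0.169031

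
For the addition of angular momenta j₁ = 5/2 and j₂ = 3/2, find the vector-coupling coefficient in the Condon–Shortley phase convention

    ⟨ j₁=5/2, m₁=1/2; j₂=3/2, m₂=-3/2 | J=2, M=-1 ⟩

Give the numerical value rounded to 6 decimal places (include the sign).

√[5·2!3!1!/7! · 3!2!0!3!1!3!] = √(36/7)
  +(−1)^0/∏(0,2,2,0,1,1)! = 1/4  (running 1/4)
⟨..|..⟩ = √(36/7)·(1/4) = +0.566947

+√(9/28) ≈ +0.566947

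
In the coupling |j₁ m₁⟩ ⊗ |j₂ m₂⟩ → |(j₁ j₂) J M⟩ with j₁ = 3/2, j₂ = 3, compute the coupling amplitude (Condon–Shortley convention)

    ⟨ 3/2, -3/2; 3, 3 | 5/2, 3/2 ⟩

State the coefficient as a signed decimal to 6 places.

+0.566947

√[6·2!1!4!/8! · 0!3!6!0!4!1!] = √(5184/7)
  +(−1)^2/∏(2,0,1,4,0,0)! = 1/48  (running 1/48)
⟨..|..⟩ = √(5184/7)·(1/48) = +0.566947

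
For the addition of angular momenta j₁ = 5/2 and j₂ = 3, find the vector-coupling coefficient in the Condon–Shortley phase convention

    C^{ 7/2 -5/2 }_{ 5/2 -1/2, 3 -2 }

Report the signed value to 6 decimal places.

triangle: 2!×3!×4!/10! = 288/3628800
(j±m)!: 2!×3!×1!×5!×1!×6! = 1036800
prefactor² = (2J+1)×Δ×N² = 4608/7
  k=0: +1/(0!×2!×3!×1!×0!×3!) = 1/72
  k=1: −1/(1!×1!×2!×0!×1!×4!) = -1/48
Σ = -1/144  ⇒  CG² = 4608/7×(-1/144)² = 2/63
CG = −√(2/63) = -0.178174

−√(2/63) = -0.178174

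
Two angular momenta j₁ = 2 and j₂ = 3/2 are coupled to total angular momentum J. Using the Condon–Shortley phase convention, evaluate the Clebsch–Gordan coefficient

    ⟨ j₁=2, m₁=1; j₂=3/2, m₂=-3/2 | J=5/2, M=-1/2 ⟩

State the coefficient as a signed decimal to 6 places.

+0.621059

√[6·1!3!2!/7! · 3!1!0!3!2!3!] = √(216/35)
  +(−1)^0/∏(0,1,1,0,2,2)! = 1/4  (running 1/4)
⟨..|..⟩ = √(216/35)·(1/4) = +0.621059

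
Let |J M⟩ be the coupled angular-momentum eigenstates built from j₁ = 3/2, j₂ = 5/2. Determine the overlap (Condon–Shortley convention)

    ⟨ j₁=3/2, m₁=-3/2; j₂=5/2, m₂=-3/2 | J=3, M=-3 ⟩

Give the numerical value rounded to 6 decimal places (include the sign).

triangle: 1!×2!×4!/8! = 48/40320
(j±m)!: 0!×3!×1!×4!×0!×6! = 103680
prefactor² = (2J+1)×Δ×N² = 864
  k=1: −1/(1!×0!×2!×0!×0!×4!) = -1/48
Σ = -1/48  ⇒  CG² = 864×(-1/48)² = 3/8
CG = −√(3/8) = -0.612372

-0.612372  (= −√(3/8))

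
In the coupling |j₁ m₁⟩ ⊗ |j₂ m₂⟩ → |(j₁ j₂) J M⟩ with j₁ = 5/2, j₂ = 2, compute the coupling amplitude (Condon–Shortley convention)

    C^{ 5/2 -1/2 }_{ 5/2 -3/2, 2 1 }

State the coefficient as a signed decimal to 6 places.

√[6·2!3!2!/8! · 1!4!3!1!2!3!] = √(216/35)
  +(−1)^1/∏(1,1,3,2,0,0)! = -1/12  (running -1/12)
  +(−1)^2/∏(2,0,2,1,1,1)! = 1/4  (running 1/6)
⟨..|..⟩ = √(216/35)·(1/6) = +0.414039

+0.414039  (= +√(6/35))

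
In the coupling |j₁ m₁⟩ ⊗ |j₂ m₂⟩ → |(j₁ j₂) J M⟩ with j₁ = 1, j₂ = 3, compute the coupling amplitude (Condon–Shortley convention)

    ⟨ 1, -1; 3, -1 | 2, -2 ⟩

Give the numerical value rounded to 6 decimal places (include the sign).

triangle: 2!·0!·4!/7! = 48/5040
(j±m)!: 0!·2!·2!·4!·0!·4! = 2304
prefactor² = (2J+1)·Δ·N² = 768/7
  k=2: +1/(2!·0!·0!·0!·0!·4!) = 1/48
Σ = 1/48  ⇒  CG² = 768/7·1/48² = 1/21
CG = +√(1/21) = +0.218218

+0.218218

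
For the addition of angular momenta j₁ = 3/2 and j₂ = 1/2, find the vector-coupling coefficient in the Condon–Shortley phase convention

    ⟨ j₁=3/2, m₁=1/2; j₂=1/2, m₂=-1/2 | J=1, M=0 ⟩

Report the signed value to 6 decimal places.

√[3·1!2!0!/4! · 2!1!0!1!1!1!] = √(1/2)
  +(−1)^0/∏(0,1,1,0,1,0)! = 1  (running 1)
⟨..|..⟩ = √(1/2)·(1) = +0.707107

+√(1/2) = +0.707107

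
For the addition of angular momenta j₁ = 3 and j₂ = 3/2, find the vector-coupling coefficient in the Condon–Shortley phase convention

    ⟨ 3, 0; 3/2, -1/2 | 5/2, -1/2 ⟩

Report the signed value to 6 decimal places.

−√(6/35) = -0.414039

j₁+j₂−J=2  J+j₁−j₂=4  J−j₁+j₂=1  j₁+j₂+J+1=8
(j₁±m₁, j₂±m₂, J±M) = (3,3,1,2,2,3)
P² = 216/35
sum k=0..1:
  [0] +1/12 = 1/12
  [1] −1/4 = -1/4
S = -1/6
C² = P²·S² = 6/35 ; C = -0.414039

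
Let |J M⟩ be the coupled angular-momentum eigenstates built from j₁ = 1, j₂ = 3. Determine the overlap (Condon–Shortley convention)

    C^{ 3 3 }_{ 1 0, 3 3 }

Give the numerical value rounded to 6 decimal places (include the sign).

-0.866025  (= −√(3/4))

triangle: 1!*1!*5!/8! = 120/40320
(j±m)!: 1!*1!*6!*0!*6!*0! = 518400
prefactor² = (2J+1)*Δ*N² = 10800
  k=1: −1/(1!*0!*0!*5!*1!*0!) = -1/120
Σ = -1/120  ⇒  CG² = 10800*(-1/120)² = 3/4
CG = −√(3/4) = -0.866025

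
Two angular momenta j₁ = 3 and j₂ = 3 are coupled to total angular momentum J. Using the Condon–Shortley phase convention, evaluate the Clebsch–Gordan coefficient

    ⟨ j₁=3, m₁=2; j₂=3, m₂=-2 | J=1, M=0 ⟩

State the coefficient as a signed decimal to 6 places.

√[3·5!1!1!/8! · 5!1!1!5!1!1!] = √(900/7)
  +(−1)^0/∏(0,5,1,1,0,0)! = 1/120  (running 1/120)
  +(−1)^1/∏(1,4,0,0,1,1)! = -1/24  (running -1/30)
⟨..|..⟩ = √(900/7)·(-1/30) = -0.377964

-0.377964  (= −√(1/7))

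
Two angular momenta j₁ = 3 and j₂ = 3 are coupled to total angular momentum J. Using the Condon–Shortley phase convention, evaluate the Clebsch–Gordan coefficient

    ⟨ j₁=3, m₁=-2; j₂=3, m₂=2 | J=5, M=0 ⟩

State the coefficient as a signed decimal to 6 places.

√[11·1!5!5!/12! · 1!5!5!1!5!5!] = √(480000/7)
  +(−1)^0/∏(0,1,5,5,0,0)! = 1/14400  (running 1/14400)
  +(−1)^1/∏(1,0,4,4,1,1)! = -1/576  (running -1/600)
⟨..|..⟩ = √(480000/7)·(-1/600) = -0.436436

−√(4/21) ≈ -0.436436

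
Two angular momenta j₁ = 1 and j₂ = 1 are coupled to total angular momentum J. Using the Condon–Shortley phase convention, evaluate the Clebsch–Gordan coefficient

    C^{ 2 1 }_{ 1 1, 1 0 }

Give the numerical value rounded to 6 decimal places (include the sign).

j₁+j₂−J=0  J+j₁−j₂=2  J−j₁+j₂=2  j₁+j₂+J+1=5
(j₁±m₁, j₂±m₂, J±M) = (2,0,1,1,3,1)
P² = 2
sum k=0..0:
  [0] +1/2 = 1/2
S = 1/2
C² = P²·S² = 1/2 ; C = +0.707107

+√(1/2) = +0.707107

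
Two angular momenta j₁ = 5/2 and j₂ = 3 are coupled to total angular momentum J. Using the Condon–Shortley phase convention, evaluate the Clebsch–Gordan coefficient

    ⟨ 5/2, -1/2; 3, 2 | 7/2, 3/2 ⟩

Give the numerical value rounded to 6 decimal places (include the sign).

√[8·2!3!4!/10! · 2!3!5!1!5!2!] = √(1536/7)
  +(−1)^1/∏(1,1,2,4,1,0)! = -1/48  (running -1/48)
  +(−1)^2/∏(2,0,1,3,2,1)! = 1/24  (running 1/48)
⟨..|..⟩ = √(1536/7)·(1/48) = +0.308607

+0.308607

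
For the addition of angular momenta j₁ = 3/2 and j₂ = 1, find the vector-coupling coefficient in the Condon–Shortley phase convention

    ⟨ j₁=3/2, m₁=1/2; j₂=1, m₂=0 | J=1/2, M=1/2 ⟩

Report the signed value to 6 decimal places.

-0.577350  (= −√(1/3))

triangle: 2!×1!×0!/4! = 2/24
(j±m)!: 2!×1!×1!×1!×1!×0! = 2
prefactor² = (2J+1)×Δ×N² = 1/3
  k=1: −1/(1!×1!×0!×0!×1!×0!) = -1
Σ = -1  ⇒  CG² = 1/3×(-1)² = 1/3
CG = −√(1/3) = -0.577350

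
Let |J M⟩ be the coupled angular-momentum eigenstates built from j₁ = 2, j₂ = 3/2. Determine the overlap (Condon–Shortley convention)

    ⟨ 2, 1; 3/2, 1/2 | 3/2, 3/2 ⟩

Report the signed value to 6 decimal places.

j₁+j₂−J=2  J+j₁−j₂=2  J−j₁+j₂=1  j₁+j₂+J+1=6
(j₁±m₁, j₂±m₂, J±M) = (3,1,2,1,3,0)
P² = 8/5
sum k=1..1:
  [1] −1/2 = -1/2
S = -1/2
C² = P²·S² = 2/5 ; C = -0.632456

-0.632456  (= −√(2/5))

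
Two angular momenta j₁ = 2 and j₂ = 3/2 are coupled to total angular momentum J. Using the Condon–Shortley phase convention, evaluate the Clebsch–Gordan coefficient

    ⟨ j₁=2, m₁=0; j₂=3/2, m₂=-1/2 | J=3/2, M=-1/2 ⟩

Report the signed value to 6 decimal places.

-0.447214  (= −√(1/5))

triangle: 2!·2!·1!/6! = 4/720
(j±m)!: 2!·2!·1!·2!·1!·2! = 16
prefactor² = (2J+1)·Δ·N² = 16/45
  k=0: +1/(0!·2!·2!·1!·0!·0!) = 1/4
  k=1: −1/(1!·1!·1!·0!·1!·1!) = -1
Σ = -3/4  ⇒  CG² = 16/45·(-3/4)² = 1/5
CG = −√(1/5) = -0.447214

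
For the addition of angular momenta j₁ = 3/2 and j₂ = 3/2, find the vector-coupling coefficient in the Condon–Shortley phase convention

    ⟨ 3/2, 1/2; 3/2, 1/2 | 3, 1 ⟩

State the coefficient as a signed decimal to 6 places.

+√(3/5) ≈ +0.774597

triangle: 0!*3!*3!/7! = 36/5040
(j±m)!: 2!*1!*2!*1!*4!*2! = 192
prefactor² = (2J+1)*Δ*N² = 48/5
  k=0: +1/(0!*0!*1!*2!*2!*1!) = 1/4
Σ = 1/4  ⇒  CG² = 48/5*1/4² = 3/5
CG = +√(3/5) = +0.774597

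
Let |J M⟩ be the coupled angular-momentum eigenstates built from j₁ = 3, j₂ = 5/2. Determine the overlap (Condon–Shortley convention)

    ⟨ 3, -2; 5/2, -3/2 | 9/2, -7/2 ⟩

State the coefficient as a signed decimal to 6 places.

√[10·1!5!4!/11! · 1!5!1!4!1!8!] = √(921600/11)
  +(−1)^0/∏(0,1,5,1,0,3)! = 1/720  (running 1/720)
  +(−1)^1/∏(1,0,4,0,1,4)! = -1/576  (running -1/2880)
⟨..|..⟩ = √(921600/11)·(-1/2880) = -0.100504

−√(1/99) ≈ -0.100504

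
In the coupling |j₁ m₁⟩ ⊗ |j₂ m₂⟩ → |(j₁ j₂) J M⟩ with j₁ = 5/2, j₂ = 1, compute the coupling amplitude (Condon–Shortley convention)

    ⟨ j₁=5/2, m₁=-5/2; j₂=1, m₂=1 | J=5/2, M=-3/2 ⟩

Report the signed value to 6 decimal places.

-0.534522

triangle: 1!·4!·1!/7! = 24/5040
(j±m)!: 0!·5!·2!·0!·1!·4! = 5760
prefactor² = (2J+1)·Δ·N² = 1152/7
  k=1: −1/(1!·0!·4!·1!·0!·0!) = -1/24
Σ = -1/24  ⇒  CG² = 1152/7·(-1/24)² = 2/7
CG = −√(2/7) = -0.534522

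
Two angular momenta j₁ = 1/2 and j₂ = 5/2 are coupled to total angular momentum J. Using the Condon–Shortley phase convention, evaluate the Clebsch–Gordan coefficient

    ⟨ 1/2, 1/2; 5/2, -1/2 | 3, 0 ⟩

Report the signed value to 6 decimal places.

+0.707107  (= +√(1/2))

√[7·0!1!5!/7! · 1!0!2!3!3!3!] = √(72)
  +(−1)^0/∏(0,0,0,2,1,3)! = 1/12  (running 1/12)
⟨..|..⟩ = √(72)·(1/12) = +0.707107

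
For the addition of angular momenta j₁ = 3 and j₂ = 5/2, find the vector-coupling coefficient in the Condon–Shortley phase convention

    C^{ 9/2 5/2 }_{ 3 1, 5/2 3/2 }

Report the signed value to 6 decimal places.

−√(10/99) = -0.317821

triangle: 1!·5!·4!/11! = 2880/39916800
(j±m)!: 4!·2!·4!·1!·7!·2! = 11612160
prefactor² = (2J+1)·Δ·N² = 92160/11
  k=0: +1/(0!·1!·2!·4!·3!·0!) = 1/288
  k=1: −1/(1!·0!·1!·3!·4!·1!) = -1/144
Σ = -1/288  ⇒  CG² = 92160/11·(-1/288)² = 10/99
CG = −√(10/99) = -0.317821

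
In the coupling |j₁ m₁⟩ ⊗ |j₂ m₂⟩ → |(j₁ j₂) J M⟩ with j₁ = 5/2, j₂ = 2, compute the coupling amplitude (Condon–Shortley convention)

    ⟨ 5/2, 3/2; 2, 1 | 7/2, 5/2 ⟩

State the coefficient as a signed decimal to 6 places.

√[8·1!4!3!/9! · 4!1!3!1!6!1!] = √(2304/7)
  +(−1)^0/∏(0,1,1,3,3,0)! = 1/36  (running 1/36)
  +(−1)^1/∏(1,0,0,2,4,1)! = -1/48  (running 1/144)
⟨..|..⟩ = √(2304/7)·(1/144) = +0.125988

+0.125988  (= +√(1/63))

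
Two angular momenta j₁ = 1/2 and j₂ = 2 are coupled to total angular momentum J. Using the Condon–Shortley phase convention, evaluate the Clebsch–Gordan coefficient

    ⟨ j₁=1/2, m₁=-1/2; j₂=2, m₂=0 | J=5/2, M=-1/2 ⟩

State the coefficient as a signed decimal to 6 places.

+0.774597

triangle: 0!×1!×4!/6! = 24/720
(j±m)!: 0!×1!×2!×2!×2!×3! = 48
prefactor² = (2J+1)×Δ×N² = 48/5
  k=0: +1/(0!×0!×1!×2!×0!×2!) = 1/4
Σ = 1/4  ⇒  CG² = 48/5×1/4² = 3/5
CG = +√(3/5) = +0.774597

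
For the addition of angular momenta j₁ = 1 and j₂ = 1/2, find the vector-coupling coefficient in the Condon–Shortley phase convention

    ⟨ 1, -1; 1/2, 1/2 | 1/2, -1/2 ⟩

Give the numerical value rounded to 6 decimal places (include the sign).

√[2·1!1!0!/3! · 0!2!1!0!0!1!] = √(2/3)
  +(−1)^1/∏(1,0,1,0,0,0)! = -1  (running -1)
⟨..|..⟩ = √(2/3)·(-1) = -0.816497

-0.816497  (= −√(2/3))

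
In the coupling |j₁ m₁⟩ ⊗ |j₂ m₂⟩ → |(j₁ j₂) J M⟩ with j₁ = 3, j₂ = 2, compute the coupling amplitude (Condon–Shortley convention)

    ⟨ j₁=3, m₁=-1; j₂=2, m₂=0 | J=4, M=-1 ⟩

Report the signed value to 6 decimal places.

-0.327327  (= −√(3/28))

√[9·1!5!3!/10! · 2!4!2!2!3!5!] = √(1728/7)
  +(−1)^0/∏(0,1,4,2,1,1)! = 1/48  (running 1/48)
  +(−1)^1/∏(1,0,3,1,2,2)! = -1/24  (running -1/48)
⟨..|..⟩ = √(1728/7)·(-1/48) = -0.327327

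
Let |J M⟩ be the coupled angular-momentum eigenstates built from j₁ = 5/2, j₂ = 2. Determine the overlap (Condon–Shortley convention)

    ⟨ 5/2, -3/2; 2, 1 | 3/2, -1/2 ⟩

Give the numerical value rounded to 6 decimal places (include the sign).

triangle: 3!*2!*1!/7! = 12/5040
(j±m)!: 1!*4!*3!*1!*1!*2! = 288
prefactor² = (2J+1)*Δ*N² = 96/35
  k=2: +1/(2!*1!*2!*1!*0!*0!) = 1/4
  k=3: −1/(3!*0!*1!*0!*1!*1!) = -1/6
Σ = 1/12  ⇒  CG² = 96/35*1/12² = 2/105
CG = +√(2/105) = +0.138013

+0.138013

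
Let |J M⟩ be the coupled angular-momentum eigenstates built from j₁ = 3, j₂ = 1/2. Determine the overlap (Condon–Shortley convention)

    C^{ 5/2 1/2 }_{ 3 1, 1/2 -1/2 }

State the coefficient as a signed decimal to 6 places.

√[6·1!5!0!/7! · 4!2!0!1!3!2!] = √(576/7)
  +(−1)^0/∏(0,1,2,0,3,0)! = 1/12  (running 1/12)
⟨..|..⟩ = √(576/7)·(1/12) = +0.755929

+0.755929  (= +√(4/7))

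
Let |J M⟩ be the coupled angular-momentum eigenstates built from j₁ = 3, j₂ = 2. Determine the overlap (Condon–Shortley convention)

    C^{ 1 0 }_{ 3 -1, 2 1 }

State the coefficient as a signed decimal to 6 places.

triangle: 4!·2!·0!/7! = 48/5040
(j±m)!: 2!·4!·3!·1!·1!·1! = 288
prefactor² = (2J+1)·Δ·N² = 288/35
  k=3: −1/(3!·1!·1!·0!·1!·0!) = -1/6
Σ = -1/6  ⇒  CG² = 288/35·(-1/6)² = 8/35
CG = −√(8/35) = -0.478091

−√(8/35) = -0.478091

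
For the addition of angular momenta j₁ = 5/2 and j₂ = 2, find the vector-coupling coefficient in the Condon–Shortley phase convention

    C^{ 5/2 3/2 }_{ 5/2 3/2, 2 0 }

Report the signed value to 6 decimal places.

j₁+j₂−J=2  J+j₁−j₂=3  J−j₁+j₂=2  j₁+j₂+J+1=8
(j₁±m₁, j₂±m₂, J±M) = (4,1,2,2,4,1)
P² = 288/35
sum k=0..1:
  [0] +1/8 = 1/8
  [1] −1/6 = -1/6
S = -1/24
C² = P²·S² = 1/70 ; C = -0.119523

−√(1/70) = -0.119523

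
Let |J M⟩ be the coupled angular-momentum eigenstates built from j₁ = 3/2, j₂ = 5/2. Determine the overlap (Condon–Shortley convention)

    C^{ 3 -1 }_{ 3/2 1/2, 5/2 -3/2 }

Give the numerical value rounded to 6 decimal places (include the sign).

+√(49/120) ≈ +0.639010

j₁+j₂−J=1  J+j₁−j₂=2  J−j₁+j₂=4  j₁+j₂+J+1=8
(j₁±m₁, j₂±m₂, J±M) = (2,1,1,4,2,4)
P² = 96/5
sum k=0..1:
  [0] +1/6 = 1/6
  [1] −1/48 = -1/48
S = 7/48
C² = P²·S² = 49/120 ; C = +0.639010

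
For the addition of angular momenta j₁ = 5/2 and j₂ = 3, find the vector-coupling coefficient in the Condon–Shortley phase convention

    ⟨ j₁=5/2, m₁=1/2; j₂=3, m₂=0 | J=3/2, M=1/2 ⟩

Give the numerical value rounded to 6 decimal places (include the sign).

triangle: 4!·1!·2!/8! = 48/40320
(j±m)!: 3!·2!·3!·3!·2!·1! = 864
prefactor² = (2J+1)·Δ·N² = 144/35
  k=1: −1/(1!·3!·1!·2!·0!·0!) = -1/12
  k=2: +1/(2!·2!·0!·1!·1!·1!) = 1/4
Σ = 1/6  ⇒  CG² = 144/35·1/6² = 4/35
CG = +√(4/35) = +0.338062

+√(4/35) = +0.338062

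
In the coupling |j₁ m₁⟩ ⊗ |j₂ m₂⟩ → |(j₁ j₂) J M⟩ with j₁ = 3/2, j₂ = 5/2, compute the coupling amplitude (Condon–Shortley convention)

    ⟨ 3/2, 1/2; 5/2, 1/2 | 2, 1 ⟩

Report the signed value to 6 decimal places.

−√(25/84) = -0.545545

triangle: 2!×1!×3!/7! = 12/5040
(j±m)!: 2!×1!×3!×2!×3!×1! = 144
prefactor² = (2J+1)×Δ×N² = 12/7
  k=0: +1/(0!×2!×1!×3!×0!×0!) = 1/12
  k=1: −1/(1!×1!×0!×2!×1!×1!) = -1/2
Σ = -5/12  ⇒  CG² = 12/7×(-5/12)² = 25/84
CG = −√(25/84) = -0.545545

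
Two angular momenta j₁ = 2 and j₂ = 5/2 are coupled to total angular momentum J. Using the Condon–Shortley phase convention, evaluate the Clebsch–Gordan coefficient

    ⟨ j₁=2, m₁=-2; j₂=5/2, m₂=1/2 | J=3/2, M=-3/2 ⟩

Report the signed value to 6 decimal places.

−√(4/35) ≈ -0.338062

j₁+j₂−J=3  J+j₁−j₂=1  J−j₁+j₂=2  j₁+j₂+J+1=7
(j₁±m₁, j₂±m₂, J±M) = (0,4,3,2,0,3)
P² = 576/35
sum k=3..3:
  [3] −1/12 = -1/12
S = -1/12
C² = P²·S² = 4/35 ; C = -0.338062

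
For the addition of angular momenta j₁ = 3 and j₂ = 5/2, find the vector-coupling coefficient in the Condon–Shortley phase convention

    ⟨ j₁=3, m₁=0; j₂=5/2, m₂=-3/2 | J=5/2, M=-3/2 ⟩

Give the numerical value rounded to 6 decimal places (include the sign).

−√(7/30) ≈ -0.483046

triangle: 3!×3!×2!/9! = 72/362880
(j±m)!: 3!×3!×1!×4!×1!×4! = 20736
prefactor² = (2J+1)×Δ×N² = 864/35
  k=0: +1/(0!×3!×3!×1!×0!×1!) = 1/36
  k=1: −1/(1!×2!×2!×0!×1!×2!) = -1/8
Σ = -7/72  ⇒  CG² = 864/35×(-7/72)² = 7/30
CG = −√(7/30) = -0.483046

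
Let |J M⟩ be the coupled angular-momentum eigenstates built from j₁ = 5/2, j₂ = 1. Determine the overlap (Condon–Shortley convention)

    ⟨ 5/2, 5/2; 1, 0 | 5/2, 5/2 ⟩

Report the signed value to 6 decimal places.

triangle: 1!×4!×1!/7! = 24/5040
(j±m)!: 5!×0!×1!×1!×5!×0! = 14400
prefactor² = (2J+1)×Δ×N² = 2880/7
  k=0: +1/(0!×1!×0!×1!×4!×0!) = 1/24
Σ = 1/24  ⇒  CG² = 2880/7×1/24² = 5/7
CG = +√(5/7) = +0.845154

+0.845154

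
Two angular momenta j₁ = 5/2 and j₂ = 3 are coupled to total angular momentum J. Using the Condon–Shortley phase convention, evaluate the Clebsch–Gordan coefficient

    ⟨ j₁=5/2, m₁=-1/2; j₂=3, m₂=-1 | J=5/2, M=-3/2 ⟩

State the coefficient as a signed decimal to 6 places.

−√(1/35) ≈ -0.169031

√[6·3!2!3!/9! · 2!3!2!4!1!4!] = √(576/35)
  +(−1)^1/∏(1,2,2,1,0,2)! = -1/8  (running -1/8)
  +(−1)^2/∏(2,1,1,0,1,3)! = 1/12  (running -1/24)
⟨..|..⟩ = √(576/35)·(-1/24) = -0.169031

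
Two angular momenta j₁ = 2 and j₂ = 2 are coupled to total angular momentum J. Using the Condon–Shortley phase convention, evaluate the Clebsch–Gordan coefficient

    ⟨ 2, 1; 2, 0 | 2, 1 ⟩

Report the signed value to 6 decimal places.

j₁+j₂−J=2  J+j₁−j₂=2  J−j₁+j₂=2  j₁+j₂+J+1=7
(j₁±m₁, j₂±m₂, J±M) = (3,1,2,2,3,1)
P² = 8/7
sum k=0..1:
  [0] +1/4 = 1/4
  [1] −1/2 = -1/2
S = -1/4
C² = P²·S² = 1/14 ; C = -0.267261

−√(1/14) ≈ -0.267261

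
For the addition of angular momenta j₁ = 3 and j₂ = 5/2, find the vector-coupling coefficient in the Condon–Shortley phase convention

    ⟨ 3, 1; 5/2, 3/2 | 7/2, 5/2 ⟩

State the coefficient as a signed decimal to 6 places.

j₁+j₂−J=2  J+j₁−j₂=4  J−j₁+j₂=3  j₁+j₂+J+1=10
(j₁±m₁, j₂±m₂, J±M) = (4,2,4,1,6,1)
P² = 18432/35
sum k=1..2:
  [1] −1/36 = -1/36
  [2] +1/96 = 1/96
S = -5/288
C² = P²·S² = 10/63 ; C = -0.398410

−√(10/63) = -0.398410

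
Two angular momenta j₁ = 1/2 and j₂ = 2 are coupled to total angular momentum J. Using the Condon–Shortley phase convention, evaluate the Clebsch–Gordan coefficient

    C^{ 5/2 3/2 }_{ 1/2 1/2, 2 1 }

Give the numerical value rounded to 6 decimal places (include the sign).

√[6·0!1!4!/6! · 1!0!3!1!4!1!] = √(144/5)
  +(−1)^0/∏(0,0,0,3,1,1)! = 1/6  (running 1/6)
⟨..|..⟩ = √(144/5)·(1/6) = +0.894427

+0.894427  (= +√(4/5))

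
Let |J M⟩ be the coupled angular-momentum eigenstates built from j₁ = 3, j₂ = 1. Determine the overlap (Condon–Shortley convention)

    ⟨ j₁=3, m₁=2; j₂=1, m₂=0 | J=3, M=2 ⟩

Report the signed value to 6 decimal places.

+0.577350

triangle: 1!×5!×1!/8! = 120/40320
(j±m)!: 5!×1!×1!×1!×5!×1! = 14400
prefactor² = (2J+1)×Δ×N² = 300
  k=0: +1/(0!×1!×1!×1!×4!×0!) = 1/24
  k=1: −1/(1!×0!×0!×0!×5!×1!) = -1/120
Σ = 1/30  ⇒  CG² = 300×1/30² = 1/3
CG = +√(1/3) = +0.577350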